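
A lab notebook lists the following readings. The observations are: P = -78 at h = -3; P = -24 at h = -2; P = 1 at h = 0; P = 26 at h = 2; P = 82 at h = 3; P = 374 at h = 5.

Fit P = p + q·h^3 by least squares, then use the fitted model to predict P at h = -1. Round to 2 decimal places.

Sums needed: Σ1 = 6, Σh^3 = 125, Σh^3·h^3 = 17211.
Right-hand side: ΣP = 381, Σh^3·P = 51470.
Determinant 6·17211 − 125² = 87641.
p = (381·17211 − 125·51470)/87641 = 123641/87641; q = (6·51470 − 125·381)/87641 = 261195/87641.
At h = -1: P̂ = (123641/87641)·(1) + (261195/87641)·(-1) = -137554/87641.

P̂ = -1.57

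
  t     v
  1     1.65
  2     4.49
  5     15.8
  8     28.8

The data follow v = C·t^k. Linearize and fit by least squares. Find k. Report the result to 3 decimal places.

k = 1.377

With ln vᵢ as the transformed response and ln tᵢ as the regressor:
Σln t = 4.3820, Σ(ln t)² = 7.3948, Σln v = 8.1230, Σln t·ln v = 12.4708.
Equations: 7.3948·k + 4.3820·ln C = 12.4708;  4.3820·k + 4·ln C = 8.1230.
Δ = 7.3948·4 − (4.3820)² = 10.3771; k = (12.4708·4 − 4.3820·8.1230)/10.3771 = 1.37686, ln C = (7.3948·8.1230 − 4.3820·12.4708)/10.3771 = 0.52240.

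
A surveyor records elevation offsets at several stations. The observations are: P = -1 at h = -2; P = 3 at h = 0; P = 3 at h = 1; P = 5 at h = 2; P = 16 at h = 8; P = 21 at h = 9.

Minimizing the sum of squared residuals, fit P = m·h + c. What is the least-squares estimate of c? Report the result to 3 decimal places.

The normal system AᵀA·[m, c]ᵀ = AᵀP is [[154, 18]; [18, 6]]·[m, c]ᵀ = [332, 47]ᵀ.
det = 154·6 − 18² = 600.
m = (332·6 − 18·47)/600 = 191/100; c = (154·47 − 18·332)/600 = 631/300.

c = 2.103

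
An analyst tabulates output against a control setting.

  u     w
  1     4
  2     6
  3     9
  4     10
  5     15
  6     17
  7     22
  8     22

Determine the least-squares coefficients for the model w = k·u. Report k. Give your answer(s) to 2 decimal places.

With design matrix M, MᵀM = [[204]] and Mᵀw = [590]ᵀ.
Hence k = 590 / 204 ≈ 2.89216.

k = 2.89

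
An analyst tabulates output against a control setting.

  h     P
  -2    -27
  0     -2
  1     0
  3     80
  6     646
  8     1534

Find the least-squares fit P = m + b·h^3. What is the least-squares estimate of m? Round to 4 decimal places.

Normal-equation sums: Σ1 = 6, Σh^3 = 748, Σh^3·h^3 = 309594.
And ΣP = 2231, Σh^3·P = 927320.
So MᵀM·[m, b]ᵀ = MᵀP: [[6, 748]; [748, 309594]]·[m, b]ᵀ = [2231, 927320]ᵀ.
Eliminating b: 309594·(row 1) − 748·(row 2) gives 1298060·m = 309594·2231 − 748·927320 = -2931146, so m = -1465573/649030.
Then b = (927320 − 748·(-1465573/649030))/309594 = 973783/324515.

m = -2.2581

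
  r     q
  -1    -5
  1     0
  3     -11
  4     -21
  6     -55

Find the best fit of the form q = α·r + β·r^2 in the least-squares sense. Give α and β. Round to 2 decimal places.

α = 2.31, β = -1.91

Entries of XᵀX: Σr·r = 63, Σr·r^2 = 307, Σr^2·r^2 = 1635.
Moment sums: Σr·q = -442, Σr^2·q = -2420.
So XᵀX·[α, β]ᵀ = Xᵀq: [[63, 307]; [307, 1635]]·[α, β]ᵀ = [-442, -2420]ᵀ.
Determinant 63·1635 − 307² = 8756.
α = ((-442)·1635 − 307·(-2420))/8756 = 10135/4378; β = (63·(-2420) − 307·(-442))/8756 = -8383/4378.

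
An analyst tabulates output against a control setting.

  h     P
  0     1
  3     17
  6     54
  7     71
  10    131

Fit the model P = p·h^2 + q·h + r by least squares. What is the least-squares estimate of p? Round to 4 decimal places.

From the data, Σh^2·h^2 = 13778, Σh^2·h = 1586, Σh^2 = 194, Σh·h = 194, Σh = 26, Σ1 = 5.
Moment sums: Σh^2·P = 18676, Σh·P = 2182, ΣP = 274.
Normal equations: [[13778, 1586, 194]; [1586, 194, 26]; [194, 26, 5]]·[p, q, r]ᵀ = [18676, 2182, 274]ᵀ.
Solving the 3×3 system (Gaussian elimination) gives p = 4997/4776, q = 12451/4776, r = 129/199.

p = 1.0463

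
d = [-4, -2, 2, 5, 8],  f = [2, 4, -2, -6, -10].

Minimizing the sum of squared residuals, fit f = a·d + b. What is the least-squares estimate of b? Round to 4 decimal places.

Entries of AᵀA: Σd·d = 113, Σd = 9, Σ1 = 5.
For Aᵀf: Σd·f = -130, Σf = -12.
So AᵀA·[a, b]ᵀ = Aᵀf: [[113, 9]; [9, 5]]·[a, b]ᵀ = [-130, -12]ᵀ.
Eliminating b: 5·(row 1) − 9·(row 2) gives 484·a = 5·(-130) − 9·(-12) = -542, so a = -271/242.
Then b = ((-12) − 9·(-271/242))/5 = -93/242.

b = -0.3843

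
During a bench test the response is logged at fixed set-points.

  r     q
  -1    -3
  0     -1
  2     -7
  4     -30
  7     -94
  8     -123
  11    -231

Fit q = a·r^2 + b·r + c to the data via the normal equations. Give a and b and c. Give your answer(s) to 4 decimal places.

From the data, Σr^2·r^2 = 21411, Σr^2·r = 2257, Σr^2 = 255, Σr·r = 255, Σr = 31, Σ1 = 7.
For Aᵀq: Σr^2·q = -40940, Σr·q = -4314, Σq = -489.
So AᵀA·[a, b, c]ᵀ = Aᵀq: [[21411, 2257, 255]; [2257, 255, 31]; [255, 31, 7]]·[a, b, c]ᵀ = [-40940, -4314, -489]ᵀ.
Inverting the 3×3 Gram matrix, [a, b, c]ᵀ = [-1048241/543058, 130783/543058, -164870/271529]ᵀ.

a = -1.9303, b = 0.2408, c = -0.6072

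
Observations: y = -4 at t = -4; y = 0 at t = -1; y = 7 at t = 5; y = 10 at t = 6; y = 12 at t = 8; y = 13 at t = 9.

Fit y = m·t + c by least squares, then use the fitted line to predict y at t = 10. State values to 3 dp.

The normal equations are: 223·m + 23·c = 324;  23·m + 6·c = 38.
(Σt·t = 223, Σt = 23, Σ1 = 6, Σt·y = 324, Σy = 38.)
Eliminating c: 6·(row 1) − 23·(row 2) gives 809·m = 6·324 − 23·38 = 1070, so m = 1070/809.
Then c = (38 − 23·(1070/809))/6 = 1022/809.
At t = 10: ŷ = (1070/809)·(10) + (1022/809)·(1) = 11722/809.

ŷ = 14.489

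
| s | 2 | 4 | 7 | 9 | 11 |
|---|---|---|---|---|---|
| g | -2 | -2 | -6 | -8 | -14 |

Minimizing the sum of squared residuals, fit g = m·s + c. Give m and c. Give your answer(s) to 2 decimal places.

m = -1.29, c = 2.14

Entries of XᵀX: Σs·s = 271, Σs = 33, Σ1 = 5.
Moment sums: Σs·g = -280, Σg = -32.
det = 271·5 − 33² = 266.
m = ((-280)·5 − 33·(-32))/266 = -172/133; c = (271·(-32) − 33·(-280))/266 = 284/133.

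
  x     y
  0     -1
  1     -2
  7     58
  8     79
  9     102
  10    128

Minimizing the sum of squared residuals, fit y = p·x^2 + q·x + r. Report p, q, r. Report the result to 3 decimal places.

The normal equations are: 23059·p + 2585·q + 295·r = 28958;  2585·p + 295·q + 35·r = 3234;  295·p + 35·q + 6·r = 364.
(Σx^2·x^2 = 23059, Σx^2·x = 2585, Σx^2 = 295, Σx·x = 295, Σx = 35, Σ1 = 6, Σx^2·y = 28958, Σx·y = 3234, Σy = 364.)
Row-reducing yields p = 13481/9084, q = -85901/45420, r = -1917/1514.

p = 1.484, q = -1.891, r = -1.266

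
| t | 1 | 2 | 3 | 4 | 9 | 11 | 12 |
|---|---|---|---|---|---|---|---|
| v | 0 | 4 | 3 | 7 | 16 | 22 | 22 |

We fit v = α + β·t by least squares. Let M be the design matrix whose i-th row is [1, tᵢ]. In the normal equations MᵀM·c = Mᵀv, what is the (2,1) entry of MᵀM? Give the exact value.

42

Row 2 ↔ basis t, column 1 ↔ basis 1, so (MᵀM)_{2,1} = Σᵢ t = (1)·(1) + (2)·(1) + (3)·(1) + (4)·(1) + (9)·(1) + (11)·(1) + (12)·(1) = 42.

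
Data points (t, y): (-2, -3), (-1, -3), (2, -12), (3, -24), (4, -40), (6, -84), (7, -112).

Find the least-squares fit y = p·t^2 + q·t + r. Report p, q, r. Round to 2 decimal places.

With design matrix X, XᵀX = [[4067, 649, 119]; [649, 119, 19]; [119, 19, 7]] and Xᵀy = [-9431, -1535, -278]ᵀ.
Inverting the 3×3 Gram matrix, [p, q, r]ᵀ = [-219911/110418, -30683/15774, -10618/18403]ᵀ.

p = -1.99, q = -1.95, r = -0.58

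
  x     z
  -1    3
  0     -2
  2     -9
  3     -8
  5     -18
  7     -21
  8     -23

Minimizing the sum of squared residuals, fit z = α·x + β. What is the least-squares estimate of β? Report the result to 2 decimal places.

Entries of MᵀM: Σx·x = 152, Σx = 24, Σ1 = 7.
Moment sums: Σx·z = -466, Σz = -78.
Normal equations: [[152, 24]; [24, 7]]·[α, β]ᵀ = [-466, -78]ᵀ.
Δ = 152·7 − 24² = 488.
α = ((-466)·7 − 24·(-78))/488 = -695/244; β = (152·(-78) − 24·(-466))/488 = -84/61.

β = -1.38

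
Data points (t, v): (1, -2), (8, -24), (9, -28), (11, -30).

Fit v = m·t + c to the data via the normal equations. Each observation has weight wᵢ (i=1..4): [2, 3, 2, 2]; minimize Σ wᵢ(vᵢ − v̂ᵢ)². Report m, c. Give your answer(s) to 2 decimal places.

Normal-equation sums: Σwᵢ·t·t = 598, Σwᵢ·t = 66, Σwᵢ·1 = 9.
And Σwᵢ·t·v = -1744, Σwᵢ·v = -192.
MᵀWM·[m, c]ᵀ = MᵀWv becomes [[598, 66]; [66, 9]]·[m, c]ᵀ = [-1744, -192]ᵀ.
Determinant 598·9 − 66² = 1026.
m = ((-1744)·9 − 66·(-192))/1026 = -56/19; c = (598·(-192) − 66·(-1744))/1026 = 16/57.

m = -2.95, c = 0.28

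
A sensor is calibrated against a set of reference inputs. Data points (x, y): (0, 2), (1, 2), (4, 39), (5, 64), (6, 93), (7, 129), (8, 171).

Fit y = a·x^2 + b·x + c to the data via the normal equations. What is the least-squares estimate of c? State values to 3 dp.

Entries of MᵀM: Σx^2·x^2 = 8675, Σx^2·x = 1261, Σx^2 = 191, Σx·x = 191, Σx = 31, Σ1 = 7.
Right-hand side: Σx^2·y = 22839, Σx·y = 3307, Σy = 500.
MᵀM·[a, b, c]ᵀ = Mᵀy becomes [[8675, 1261, 191]; [1261, 191, 31]; [191, 31, 7]]·[a, b, c]ᵀ = [22839, 3307, 500]ᵀ.
Solving the 3×3 system (Gaussian elimination) gives a = 141161/47922, b = -116113/47922, c = 14256/7987.

c = 1.785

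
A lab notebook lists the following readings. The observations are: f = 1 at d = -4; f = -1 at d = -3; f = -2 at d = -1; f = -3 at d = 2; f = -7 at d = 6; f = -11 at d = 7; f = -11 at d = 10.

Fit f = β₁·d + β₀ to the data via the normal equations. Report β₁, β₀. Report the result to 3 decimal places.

Normal-equation sums: Σd·d = 215, Σd = 17, Σ1 = 7.
For Xᵀf: Σd·f = -234, Σf = -34.
Normal equations: [[215, 17]; [17, 7]]·[β₁, β₀]ᵀ = [-234, -34]ᵀ.
det = 215·7 − 17² = 1216.
β₁ = ((-234)·7 − 17·(-34))/1216 = -265/304; β₀ = (215·(-34) − 17·(-234))/1216 = -833/304.

β₁ = -0.872, β₀ = -2.740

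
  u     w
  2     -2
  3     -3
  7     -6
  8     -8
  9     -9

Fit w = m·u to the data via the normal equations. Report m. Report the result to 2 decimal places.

Setting ∂/∂m … = 0 gives: 207·m = -200.
(Σu·u = 207, Σu·w = -200.)
m = (-200)/207 = -0.966184.

m = -0.97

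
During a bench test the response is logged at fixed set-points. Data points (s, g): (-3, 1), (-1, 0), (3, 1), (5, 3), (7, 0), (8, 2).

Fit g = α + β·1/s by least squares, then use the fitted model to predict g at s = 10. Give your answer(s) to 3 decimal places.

ĝ = 1.389

The normal equations are: 6·α + (-149/280)·β = 7;  (-149/280)·α + (916049/705600)·β = 17/20.
Eliminating β: (916049/705600)·(row 1) − (-149/280)·(row 2) gives (353099/47040)·α = (916049/705600)·7 − (-149/280)·(17/20) = 961643/100800, so α = 6731501/5296485.
Then β = ((17/20) − (-149/280)·(6731501/5296485))/(916049/705600) = 415128/353099.
At s = 10: ĝ = (6731501/5296485)·(1) + (415128/353099)·(1/10) = 7354193/5296485.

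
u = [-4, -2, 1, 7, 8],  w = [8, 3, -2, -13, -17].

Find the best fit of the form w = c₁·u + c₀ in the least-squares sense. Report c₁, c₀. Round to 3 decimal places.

The normal system XᵀX·[c₁, c₀]ᵀ = Xᵀw is [[134, 10]; [10, 5]]·[c₁, c₀]ᵀ = [-267, -21]ᵀ.
det = 134·5 − 10² = 570.
c₁ = ((-267)·5 − 10·(-21))/570 = -75/38; c₀ = (134·(-21) − 10·(-267))/570 = -24/95.

c₁ = -1.974, c₀ = -0.253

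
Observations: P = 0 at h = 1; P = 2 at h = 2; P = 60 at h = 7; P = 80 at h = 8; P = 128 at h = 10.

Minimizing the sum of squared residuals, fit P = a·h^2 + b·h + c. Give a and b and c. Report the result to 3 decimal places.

With design matrix A, AᵀA = [[16514, 1864, 218]; [1864, 218, 28]; [218, 28, 5]] and AᵀP = [20868, 2344, 270]ᵀ.
Solving the 3×3 system (Gaussian elimination) gives a = 8972/6357, b = -2624/2119, c = -3818/6357.

a = 1.411, b = -1.238, c = -0.601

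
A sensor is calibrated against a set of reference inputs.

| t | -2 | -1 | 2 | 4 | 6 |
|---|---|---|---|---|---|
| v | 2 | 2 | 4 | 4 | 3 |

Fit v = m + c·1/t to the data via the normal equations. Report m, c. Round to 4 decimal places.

From the data, Σ1 = 5, Σ1/t = -7/12, Σ1/t·1/t = 229/144.
And Σv = 15, Σ1/t·v = 1/2.
Normal equations: [[5, -7/12]; [-7/12, 229/144]]·[m, c]ᵀ = [15, 1/2]ᵀ.
Eliminating c: (229/144)·(row 1) − (-7/12)·(row 2) gives (137/18)·m = (229/144)·15 − (-7/12)·(1/2) = 1159/48, so m = 3477/1096.
Then c = ((1/2) − (-7/12)·(3477/1096))/(229/144) = 405/274.

m = 3.1724, c = 1.4781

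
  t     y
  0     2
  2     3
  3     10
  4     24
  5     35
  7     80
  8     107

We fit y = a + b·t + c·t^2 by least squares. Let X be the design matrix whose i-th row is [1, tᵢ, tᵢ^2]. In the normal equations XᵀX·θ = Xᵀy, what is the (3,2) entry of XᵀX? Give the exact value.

1079

Row 3 ↔ basis t^2, column 2 ↔ basis t, so (XᵀX)_{3,2} = Σᵢ (t^2)·(t) = (0)·(0) + (4)·(2) + (9)·(3) + (16)·(4) + (25)·(5) + (49)·(7) + (64)·(8) = 1079.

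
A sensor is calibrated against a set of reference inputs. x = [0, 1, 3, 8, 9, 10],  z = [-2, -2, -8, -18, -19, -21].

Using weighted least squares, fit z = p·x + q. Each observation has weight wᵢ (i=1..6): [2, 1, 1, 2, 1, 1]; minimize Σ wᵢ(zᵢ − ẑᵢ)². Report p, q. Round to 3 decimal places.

Setting ∂/∂p … = 0 gives: 319·p + 39·q = -695;  39·p + 8·q = -90.
Determinant 319·8 − 39² = 1031.
p = ((-695)·8 − 39·(-90))/1031 = -2050/1031; q = (319·(-90) − 39·(-695))/1031 = -1605/1031.

p = -1.988, q = -1.557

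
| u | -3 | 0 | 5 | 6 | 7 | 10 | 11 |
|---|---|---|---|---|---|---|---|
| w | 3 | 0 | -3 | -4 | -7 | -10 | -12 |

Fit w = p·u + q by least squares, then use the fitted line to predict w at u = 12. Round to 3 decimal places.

ŵ = -11.768

From the data, Σu·u = 340, Σu = 36, Σ1 = 7.
For Aᵀw: Σu·w = -329, Σw = -33.
Δ = 340·7 − 36² = 1084.
p = ((-329)·7 − 36·(-33))/1084 = -1115/1084; q = (340·(-33) − 36·(-329))/1084 = 156/271.
At u = 12: ŵ = (-1115/1084)·(12) + (156/271)·(1) = -3189/271.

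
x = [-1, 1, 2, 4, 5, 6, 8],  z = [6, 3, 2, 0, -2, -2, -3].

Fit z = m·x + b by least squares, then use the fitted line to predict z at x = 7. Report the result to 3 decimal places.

AᵀA·[m, b]ᵀ = Aᵀz reads: 147·m + 25·b = -45;  25·m + 7·b = 4.
Determinant 147·7 − 25² = 404.
m = ((-45)·7 − 25·4)/404 = -415/404; b = (147·4 − 25·(-45))/404 = 1713/404.
At x = 7: ẑ = (-415/404)·(7) + (1713/404)·(1) = -298/101.

ẑ = -2.950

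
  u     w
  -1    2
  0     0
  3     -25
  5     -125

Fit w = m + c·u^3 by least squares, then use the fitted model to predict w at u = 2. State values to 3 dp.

Entries of MᵀM: Σ1 = 4, Σu^3 = 151, Σu^3·u^3 = 16355.
Moment sums: Σw = -148, Σu^3·w = -16302.
Eliminating c: 16355·(row 1) − 151·(row 2) gives 42619·m = 16355·(-148) − 151·(-16302) = 41062, so m = 41062/42619.
Then c = ((-16302) − 151·(41062/42619))/16355 = -42860/42619.
At u = 2: ŵ = (41062/42619)·(1) + (-42860/42619)·(8) = -17754/2507.

ŵ = -7.082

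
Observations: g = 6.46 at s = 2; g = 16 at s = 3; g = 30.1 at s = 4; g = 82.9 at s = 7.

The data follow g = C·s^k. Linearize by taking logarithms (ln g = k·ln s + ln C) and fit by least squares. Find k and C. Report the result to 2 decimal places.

k = 2.04, C = 1.66

With ln gᵢ as the transformed response and ln sᵢ as the regressor:
Σln s = 5.1240, Σ(ln s)² = 7.3958, Σln g = 12.4604, Σln s·ln g = 17.6552.
Equations: 7.3958·k + 5.1240·ln C = 17.6552;  5.1240·k + 4·ln C = 12.4604.
Δ = 7.3958·4 − (5.1240)² = 3.3281; k = (17.6552·4 − 5.1240·12.4604)/3.3281 = 2.03541, ln C = (7.3958·12.4604 − 5.1240·17.6552)/3.3281 = 0.50775, so C = exp(0.50775) = 1.66156.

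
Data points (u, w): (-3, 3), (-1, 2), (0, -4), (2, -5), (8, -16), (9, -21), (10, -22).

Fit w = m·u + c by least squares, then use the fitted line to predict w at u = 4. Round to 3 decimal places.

MᵀM·[m, c]ᵀ = Mᵀw reads: 259·m + 25·c = -558;  25·m + 7·c = -63.
(Σu·u = 259, Σu = 25, Σ1 = 7, Σu·w = -558, Σw = -63.)
det = 259·7 − 25² = 1188.
m = ((-558)·7 − 25·(-63))/1188 = -259/132; c = (259·(-63) − 25·(-558))/1188 = -263/132.
At u = 4: ŵ = (-259/132)·(4) + (-263/132)·(1) = -433/44.

ŵ = -9.841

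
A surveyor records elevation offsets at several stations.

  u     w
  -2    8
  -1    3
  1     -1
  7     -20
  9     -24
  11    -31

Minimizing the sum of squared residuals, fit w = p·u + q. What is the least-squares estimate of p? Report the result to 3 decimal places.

p = -2.919

Entries of MᵀM: Σu·u = 257, Σu = 25, Σ1 = 6.
For Mᵀw: Σu·w = -717, Σw = -65.
So MᵀM·[p, q]ᵀ = Mᵀw: [[257, 25]; [25, 6]]·[p, q]ᵀ = [-717, -65]ᵀ.
Δ = 257·6 − 25² = 917.
p = ((-717)·6 − 25·(-65))/917 = -2677/917; q = (257·(-65) − 25·(-717))/917 = 1220/917.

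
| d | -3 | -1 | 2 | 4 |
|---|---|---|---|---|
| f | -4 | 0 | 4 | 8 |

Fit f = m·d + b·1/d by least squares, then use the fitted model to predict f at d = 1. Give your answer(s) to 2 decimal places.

From the data, Σd·d = 30, Σd·1/d = 4, Σ1/d·1/d = 205/144.
Moment sums: Σd·f = 52, Σ1/d·f = 16/3.
Δ = 30·(205/144) − 4² = 641/24.
m = (52·(205/144) − 4·(16/3))/(641/24) = 3794/1923; b = (30·(16/3) − 4·52)/(641/24) = -1152/641.
At d = 1: f̂ = (3794/1923)·(1) + (-1152/641)·(1) = 338/1923.

f̂ = 0.18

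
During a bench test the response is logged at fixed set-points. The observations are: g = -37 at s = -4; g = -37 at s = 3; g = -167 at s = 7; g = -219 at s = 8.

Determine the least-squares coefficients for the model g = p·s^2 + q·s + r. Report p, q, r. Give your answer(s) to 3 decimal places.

From the data, Σs^2·s^2 = 6834, Σs^2·s = 818, Σs^2 = 138, Σs·s = 138, Σs = 14, Σ1 = 4.
Moment sums: Σs^2·g = -23124, Σs·g = -2884, Σg = -460.
AᵀA·[p, q, r]ᵀ = Aᵀg becomes [[6834, 818, 138]; [818, 138, 14]; [138, 14, 4]]·[p, q, r]ᵀ = [-23124, -2884, -460]ᵀ.
Row-reducing yields p = -13676/4517, q = -13182/4517, r = -1496/4517.

p = -3.028, q = -2.918, r = -0.331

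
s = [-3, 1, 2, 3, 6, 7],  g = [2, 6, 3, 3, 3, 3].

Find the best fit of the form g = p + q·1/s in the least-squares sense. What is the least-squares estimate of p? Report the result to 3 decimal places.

p = 2.489

The normal system XᵀX·[p, q]ᵀ = Xᵀg is [[6, 38/21]; [38/21, 149/98]]·[p, q]ᵀ = [20, 184/21]ᵀ.
Eliminating q: (149/98)·(row 1) − (38/21)·(row 2) gives (2579/441)·p = (149/98)·20 − (38/21)·(184/21) = 6418/441, so p = 6418/2579.
Then q = ((184/21) − (38/21)·(6418/2579))/(149/98) = 7224/2579.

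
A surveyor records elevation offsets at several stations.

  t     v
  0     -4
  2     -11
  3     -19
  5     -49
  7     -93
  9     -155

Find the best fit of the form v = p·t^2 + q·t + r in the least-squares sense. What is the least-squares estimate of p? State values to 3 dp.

Entries of XᵀX: Σt^2·t^2 = 9684, Σt^2·t = 1232, Σt^2 = 168, Σt·t = 168, Σt = 26, Σ1 = 6.
Moment sums: Σt^2·v = -18552, Σt·v = -2370, Σv = -331.
So XᵀX·[p, q, r]ᵀ = Xᵀv: [[9684, 1232, 168]; [1232, 168, 26]; [168, 26, 6]]·[p, q, r]ᵀ = [-18552, -2370, -331]ᵀ.
Inverting the 3×3 Gram matrix, [p, q, r]ᵀ = [-15802/8079, 4879/5386, -34949/8079]ᵀ.

p = -1.956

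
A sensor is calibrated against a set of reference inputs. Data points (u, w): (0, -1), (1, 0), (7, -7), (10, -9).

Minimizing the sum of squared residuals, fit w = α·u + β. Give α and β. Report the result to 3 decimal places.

From the data, Σu·u = 150, Σu = 18, Σ1 = 4.
Moment sums: Σu·w = -139, Σw = -17.
MᵀM·[α, β]ᵀ = Mᵀw becomes [[150, 18]; [18, 4]]·[α, β]ᵀ = [-139, -17]ᵀ.
det = 150·4 − 18² = 276.
α = ((-139)·4 − 18·(-17))/276 = -125/138; β = (150·(-17) − 18·(-139))/276 = -4/23.

α = -0.906, β = -0.174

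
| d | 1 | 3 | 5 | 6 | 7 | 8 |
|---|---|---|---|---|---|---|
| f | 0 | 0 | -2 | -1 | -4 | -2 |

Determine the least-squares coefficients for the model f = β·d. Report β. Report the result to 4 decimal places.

Compute the Gram sums: Σd·d = 184.
For Xᵀf: Σd·f = -60.
β = (-60)/184 = -0.326087.

β = -0.3261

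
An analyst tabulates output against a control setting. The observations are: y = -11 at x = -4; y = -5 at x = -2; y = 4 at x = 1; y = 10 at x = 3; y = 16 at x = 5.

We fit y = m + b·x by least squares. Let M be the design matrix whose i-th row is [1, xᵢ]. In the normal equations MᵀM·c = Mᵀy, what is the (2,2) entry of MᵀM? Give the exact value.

Row 2 ↔ basis x, column 2 ↔ basis x, so (MᵀM)_{2,2} = Σᵢ (x)·(x) = (-4)·(-4) + (-2)·(-2) + (1)·(1) + (3)·(3) + (5)·(5) = 55.

55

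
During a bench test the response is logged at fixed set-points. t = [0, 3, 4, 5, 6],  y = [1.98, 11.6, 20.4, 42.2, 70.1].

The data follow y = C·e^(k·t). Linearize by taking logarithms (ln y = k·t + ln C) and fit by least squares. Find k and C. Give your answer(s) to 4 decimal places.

With ln yᵢ as the transformed response and tᵢ as the regressor:
Σt = 18.0000, Σ(t)² = 86.0000, Σln y = 14.1420, Σt·ln y = 63.6268.
Equations: 86.0000·k + 18.0000·ln C = 63.6268;  18.0000·k + 5·ln C = 14.1420.
Δ = 86.0000·5 − (18.0000)² = 106.0000; k = (63.6268·5 − 18.0000·14.1420)/106.0000 = 0.59980, ln C = (86.0000·14.1420 − 18.0000·63.6268)/106.0000 = 0.66913, so C = exp(0.66913) = 1.95254.

k = 0.5998, C = 1.9525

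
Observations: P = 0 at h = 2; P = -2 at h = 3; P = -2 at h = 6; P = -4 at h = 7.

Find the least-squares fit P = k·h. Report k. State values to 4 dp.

k = -0.4694

Normal-equation sums: Σh·h = 98.
And Σh·P = -46.
AᵀA·[k]ᵀ = AᵀP becomes [[98]]·[k]ᵀ = [-46]ᵀ.
k = (-46)/98 = -0.469388.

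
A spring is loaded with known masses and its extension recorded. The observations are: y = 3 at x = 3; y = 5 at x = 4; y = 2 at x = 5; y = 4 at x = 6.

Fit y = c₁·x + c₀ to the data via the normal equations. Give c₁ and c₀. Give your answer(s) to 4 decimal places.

c₁ = 0.0000, c₀ = 3.5000

Entries of MᵀM: Σx·x = 86, Σx = 18, Σ1 = 4.
For Mᵀy: Σx·y = 63, Σy = 14.
MᵀM·[c₁, c₀]ᵀ = Mᵀy becomes [[86, 18]; [18, 4]]·[c₁, c₀]ᵀ = [63, 14]ᵀ.
Eliminating c₀: 4·(row 1) − 18·(row 2) gives 20·c₁ = 4·63 − 18·14 = 0, so c₁ = 0.
Then c₀ = (14 − 18·0)/4 = 7/2.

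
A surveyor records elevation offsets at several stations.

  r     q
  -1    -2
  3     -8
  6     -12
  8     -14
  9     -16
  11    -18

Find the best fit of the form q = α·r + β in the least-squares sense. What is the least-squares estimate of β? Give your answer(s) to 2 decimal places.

β = -3.67

Normal-equation sums: Σr·r = 312, Σr = 36, Σ1 = 6.
And Σr·q = -548, Σq = -70.
det = 312·6 − 36² = 576.
α = ((-548)·6 − 36·(-70))/576 = -4/3; β = (312·(-70) − 36·(-548))/576 = -11/3.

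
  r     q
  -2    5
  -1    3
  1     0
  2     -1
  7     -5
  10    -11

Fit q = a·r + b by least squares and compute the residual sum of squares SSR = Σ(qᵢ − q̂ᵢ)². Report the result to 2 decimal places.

MᵀM·[a, b]ᵀ = Mᵀq reads: 159·a + 17·b = -160;  17·a + 6·b = -9.
Determinant 159·6 − 17² = 665.
a = ((-160)·6 − 17·(-9))/665 = -807/665; b = (159·(-9) − 17·(-160))/665 = 1289/665.
Residuals: 422/665, -101/665, -482/665, -68/133, 207/133, -534/665; SSR = 2846/665.

SSR = 4.28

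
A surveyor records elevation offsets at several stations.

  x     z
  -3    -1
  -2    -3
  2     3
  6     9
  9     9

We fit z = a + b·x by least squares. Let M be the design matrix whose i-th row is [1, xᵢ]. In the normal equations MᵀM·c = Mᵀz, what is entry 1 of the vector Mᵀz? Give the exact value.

17

Entry 1 ↔ basis 1, so (Mᵀz)_{1} = Σᵢ zᵢ = (1)·(-1) + (1)·(-3) + (1)·(3) + (1)·(9) + (1)·(9) = 17.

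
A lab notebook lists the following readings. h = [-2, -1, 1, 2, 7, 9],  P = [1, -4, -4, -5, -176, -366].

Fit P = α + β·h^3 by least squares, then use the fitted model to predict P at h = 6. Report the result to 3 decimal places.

Setting ∂/∂α … = 0 gives: 6·α + 1072·β = -554;  1072·α + 649220·β = -327230.
(Σ1 = 6, Σh^3 = 1072, Σh^3·h^3 = 649220, ΣP = -554, Σh^3·P = -327230.)
det = 6·649220 − 1072² = 2746136.
α = ((-554)·649220 − 1072·(-327230))/2746136 = -1109665/343267; β = (6·(-327230) − 1072·(-554))/2746136 = -342373/686534.
At h = 6: P̂ = (-1109665/343267)·(1) + (-342373/686534)·(216) = -38085949/343267.

P̂ = -110.951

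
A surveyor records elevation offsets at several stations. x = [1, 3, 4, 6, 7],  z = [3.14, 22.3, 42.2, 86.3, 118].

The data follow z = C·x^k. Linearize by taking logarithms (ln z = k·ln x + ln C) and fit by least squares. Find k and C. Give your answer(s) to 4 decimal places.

Let Y = ln z. Fitting Y = k·ln x + ln C by least squares:
Σln x = 6.2226, Σ(ln x)² = 10.1257, Σln z = 17.2197, Σln x·ln z = 25.8695.
Equations: 10.1257·k + 6.2226·ln C = 25.8695;  6.2226·k + 5·ln C = 17.2197.
Slope k = (n·Σln x·ln z − Σln x·Σln z)/(n·Σ(ln x)² − (Σln x)²) = (5·25.8695 − 6.2226·17.2197)/11.9082 = 1.86396; ln C = (Σln z − k·Σln x)/n = 1.12422, so C = exp(1.12422) = 3.07782.

k = 1.8640, C = 3.0778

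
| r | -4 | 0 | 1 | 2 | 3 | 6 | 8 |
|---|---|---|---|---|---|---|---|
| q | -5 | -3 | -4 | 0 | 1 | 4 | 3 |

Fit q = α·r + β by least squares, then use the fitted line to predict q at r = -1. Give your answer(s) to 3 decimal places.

Entries of XᵀX: Σr·r = 130, Σr = 16, Σ1 = 7.
And Σr·q = 67, Σq = -4.
XᵀX·[α, β]ᵀ = Xᵀq becomes [[130, 16]; [16, 7]]·[α, β]ᵀ = [67, -4]ᵀ.
Δ = 130·7 − 16² = 654.
α = (67·7 − 16·(-4))/654 = 533/654; β = (130·(-4) − 16·67)/654 = -796/327.
At r = -1: q̂ = (533/654)·(-1) + (-796/327)·(1) = -2125/654.

q̂ = -3.249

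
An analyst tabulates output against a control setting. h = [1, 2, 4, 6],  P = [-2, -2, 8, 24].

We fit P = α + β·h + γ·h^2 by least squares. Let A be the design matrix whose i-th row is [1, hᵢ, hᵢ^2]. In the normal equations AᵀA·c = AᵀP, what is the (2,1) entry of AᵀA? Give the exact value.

13

Row 2 ↔ basis h, column 1 ↔ basis 1, so (AᵀA)_{2,1} = Σᵢ h = (1)·(1) + (2)·(1) + (4)·(1) + (6)·(1) = 13.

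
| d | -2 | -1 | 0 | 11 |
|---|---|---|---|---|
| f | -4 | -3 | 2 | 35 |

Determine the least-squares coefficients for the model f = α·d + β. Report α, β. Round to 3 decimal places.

Normal-equation sums: Σd·d = 126, Σd = 8, Σ1 = 4.
And Σd·f = 396, Σf = 30.
So AᵀA·[α, β]ᵀ = Aᵀf: [[126, 8]; [8, 4]]·[α, β]ᵀ = [396, 30]ᵀ.
Determinant 126·4 − 8² = 440.
α = (396·4 − 8·30)/440 = 168/55; β = (126·30 − 8·396)/440 = 153/110.

α = 3.055, β = 1.391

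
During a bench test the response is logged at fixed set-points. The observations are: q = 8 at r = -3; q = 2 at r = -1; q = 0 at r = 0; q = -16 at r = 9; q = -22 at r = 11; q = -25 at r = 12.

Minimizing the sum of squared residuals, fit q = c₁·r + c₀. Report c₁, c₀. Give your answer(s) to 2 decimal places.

c₁ = -2.06, c₀ = 0.79

Entries of MᵀM: Σr·r = 356, Σr = 28, Σ1 = 6.
Right-hand side: Σr·q = -712, Σq = -53.
det = 356·6 − 28² = 1352.
c₁ = ((-712)·6 − 28·(-53))/1352 = -697/338; c₀ = (356·(-53) − 28·(-712))/1352 = 267/338.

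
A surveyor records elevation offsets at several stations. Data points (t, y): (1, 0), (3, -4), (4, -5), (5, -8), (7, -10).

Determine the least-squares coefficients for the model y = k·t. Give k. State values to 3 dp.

From the data, Σt·t = 100.
And Σt·y = -142.
AᵀA·[k]ᵀ = Aᵀy becomes [[100]]·[k]ᵀ = [-142]ᵀ.
Hence k = -142 / 100 ≈ -1.42.

k = -1.420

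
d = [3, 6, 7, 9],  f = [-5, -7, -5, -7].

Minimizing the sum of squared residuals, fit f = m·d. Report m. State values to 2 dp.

Setting ∂/∂m … = 0 gives: 175·m = -155.
m = (-155)/175 = -0.885714.

m = -0.89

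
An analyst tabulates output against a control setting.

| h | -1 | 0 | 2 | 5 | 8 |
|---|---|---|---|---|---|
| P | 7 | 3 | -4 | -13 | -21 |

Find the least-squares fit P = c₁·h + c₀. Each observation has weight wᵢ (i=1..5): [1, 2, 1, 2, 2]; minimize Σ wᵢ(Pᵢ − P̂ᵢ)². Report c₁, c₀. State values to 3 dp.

c₁ = -3.068, c₀ = 2.980

Compute the Gram sums: Σwᵢ·h·h = 183, Σwᵢ·h = 27, Σwᵢ·1 = 8.
Right-hand side: Σwᵢ·h·P = -481, Σwᵢ·P = -59.
AᵀWA·[c₁, c₀]ᵀ = AᵀWP becomes [[183, 27]; [27, 8]]·[c₁, c₀]ᵀ = [-481, -59]ᵀ.
det = 183·8 − 27² = 735.
c₁ = ((-481)·8 − 27·(-59))/735 = -451/147; c₀ = (183·(-59) − 27·(-481))/735 = 146/49.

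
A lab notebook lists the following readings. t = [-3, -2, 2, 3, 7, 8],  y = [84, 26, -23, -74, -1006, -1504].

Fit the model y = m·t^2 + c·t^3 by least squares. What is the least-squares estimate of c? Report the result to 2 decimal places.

Forming XᵀX = [[6691, 49575]; [49575, 381379]] and Xᵀy = [-145448, -1119764]ᵀ gives XᵀX·[m, c]ᵀ = Xᵀy.
det = 6691·381379 − 49575² = 94126264.
m = ((-145448)·381379 − 49575·(-1119764))/94126264 = 10371877/23531566; c = (6691·(-1119764) − 49575·(-145448))/94126264 = -70439081/23531566.

c = -2.99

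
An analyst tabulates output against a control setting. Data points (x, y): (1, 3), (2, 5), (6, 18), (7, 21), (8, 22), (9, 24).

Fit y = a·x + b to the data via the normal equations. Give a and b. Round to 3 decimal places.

a = 2.776, b = 0.234

Setting ∂/∂a … = 0 gives: 235·a + 33·b = 660;  33·a + 6·b = 93.
Determinant 235·6 − 33² = 321.
a = (660·6 − 33·93)/321 = 297/107; b = (235·93 − 33·660)/321 = 25/107.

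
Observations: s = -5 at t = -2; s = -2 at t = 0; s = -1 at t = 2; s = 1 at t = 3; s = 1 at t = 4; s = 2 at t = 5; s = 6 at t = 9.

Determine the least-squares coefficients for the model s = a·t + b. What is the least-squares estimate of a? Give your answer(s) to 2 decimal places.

a = 0.96

From the data, Σt·t = 139, Σt = 21, Σ1 = 7.
And Σt·s = 79, Σs = 2.
Determinant 139·7 − 21² = 532.
a = (79·7 − 21·2)/532 = 73/76; b = (139·2 − 21·79)/532 = -1381/532.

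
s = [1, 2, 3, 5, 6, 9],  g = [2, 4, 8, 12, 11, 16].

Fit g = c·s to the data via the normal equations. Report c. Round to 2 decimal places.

The normal system MᵀM·[c]ᵀ = Mᵀg is [[156]]·[c]ᵀ = [304]ᵀ.
Hence c = 304 / 156 ≈ 1.94872.

c = 1.95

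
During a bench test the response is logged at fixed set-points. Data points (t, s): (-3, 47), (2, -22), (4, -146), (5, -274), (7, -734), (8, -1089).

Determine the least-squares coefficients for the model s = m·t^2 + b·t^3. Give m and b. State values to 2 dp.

m = -0.94, b = -2.01

With design matrix X, XᵀX = [[7475, 53513]; [53513, 400307]] and Xᵀs = [-114513, -854369]ᵀ.
Determinant 7475·400307 − 53513² = 128653656.
m = ((-114513)·400307 − 53513·(-854369))/128653656 = -60253597/64326828; b = (7475·(-854369) − 53513·(-114513))/128653656 = -129237053/64326828.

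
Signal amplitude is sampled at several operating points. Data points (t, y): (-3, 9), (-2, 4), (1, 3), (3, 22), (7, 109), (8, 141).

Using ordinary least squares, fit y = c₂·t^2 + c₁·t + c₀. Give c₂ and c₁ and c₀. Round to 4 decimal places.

c₂ = 1.9586, c₁ = 2.0676, c₀ = -1.2186

From the data, Σt^2·t^2 = 6676, Σt^2·t = 848, Σt^2 = 136, Σt·t = 136, Σt = 14, Σ1 = 6.
And Σt^2·y = 14663, Σt·y = 1925, Σy = 288.
Row-reducing yields c₂ = 263537/134556, c₁ = 139105/67278, c₀ = -27329/22426.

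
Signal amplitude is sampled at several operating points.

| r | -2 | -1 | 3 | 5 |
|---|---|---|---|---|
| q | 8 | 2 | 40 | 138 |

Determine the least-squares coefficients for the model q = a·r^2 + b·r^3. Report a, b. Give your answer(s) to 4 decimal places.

a = 2.9440, b = 0.5144

Normal-equation sums: Σr^2·r^2 = 723, Σr^2·r^3 = 3335, Σr^3·r^3 = 16419.
And Σr^2·q = 3844, Σr^3·q = 18264.
Normal equations: [[723, 3335]; [3335, 16419]]·[a, b]ᵀ = [3844, 18264]ᵀ.
Eliminating b: 16419·(row 1) − 3335·(row 2) gives 748712·a = 16419·3844 − 3335·18264 = 2204196, so a = 551049/187178.
Then b = (18264 − 3335·(551049/187178))/16419 = 96283/187178.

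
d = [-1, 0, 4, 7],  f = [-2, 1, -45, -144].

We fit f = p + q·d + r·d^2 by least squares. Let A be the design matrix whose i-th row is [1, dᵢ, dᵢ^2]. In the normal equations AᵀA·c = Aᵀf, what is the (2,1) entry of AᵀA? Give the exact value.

10

Row 2 ↔ basis d, column 1 ↔ basis 1, so (AᵀA)_{2,1} = Σᵢ d = (-1)·(1) + (0)·(1) + (4)·(1) + (7)·(1) = 10.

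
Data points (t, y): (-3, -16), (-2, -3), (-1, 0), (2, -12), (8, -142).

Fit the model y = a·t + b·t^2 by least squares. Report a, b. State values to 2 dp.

a = -1.43, b = -2.04

Setting ∂/∂a … = 0 gives: 82·a + 484·b = -1106;  484·a + 4210·b = -9292.
(Σt·t = 82, Σt·t^2 = 484, Σt^2·t^2 = 4210, Σt·y = -1106, Σt^2·y = -9292.)
Eliminating b: 4210·(row 1) − 484·(row 2) gives 110964·a = 4210·(-1106) − 484·(-9292) = -158932, so a = -39733/27741.
Then b = ((-9292) − 484·(-39733/27741))/4210 = -56660/27741.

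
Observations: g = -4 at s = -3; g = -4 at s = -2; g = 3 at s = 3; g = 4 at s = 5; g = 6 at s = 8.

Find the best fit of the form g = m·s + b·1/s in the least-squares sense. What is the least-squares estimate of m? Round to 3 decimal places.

m = 0.649

Forming XᵀX = [[111, 5]; [5, 7601/14400]] and Xᵀg = [97, 353/60]ᵀ gives XᵀX·[m, b]ᵀ = Xᵀg.
Determinant 111·(7601/14400) − 5² = 161237/4800.
m = (97·(7601/14400) − 5·(353/60))/(161237/4800) = 313697/483711; b = (111·(353/60) − 5·97)/(161237/4800) = 806640/161237.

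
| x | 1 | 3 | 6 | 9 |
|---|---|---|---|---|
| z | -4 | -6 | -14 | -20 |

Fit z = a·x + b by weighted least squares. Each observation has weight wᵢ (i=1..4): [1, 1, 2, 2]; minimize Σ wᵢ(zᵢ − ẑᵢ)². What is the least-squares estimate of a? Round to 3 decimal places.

a = -2.104

Sums needed: Σwᵢ·x·x = 244, Σwᵢ·x = 34, Σwᵢ·1 = 6.
Moment sums: Σwᵢ·x·z = -550, Σwᵢ·z = -78.
Determinant 244·6 − 34² = 308.
a = ((-550)·6 − 34·(-78))/308 = -162/77; b = (244·(-78) − 34·(-550))/308 = -83/77.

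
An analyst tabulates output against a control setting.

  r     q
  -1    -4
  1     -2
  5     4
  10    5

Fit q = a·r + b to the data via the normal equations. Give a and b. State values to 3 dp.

a = 0.859, b = -2.470

Forming XᵀX = [[127, 15]; [15, 4]] and Xᵀq = [72, 3]ᵀ gives XᵀX·[a, b]ᵀ = Xᵀq.
Eliminating b: 4·(row 1) − 15·(row 2) gives 283·a = 4·72 − 15·3 = 243, so a = 243/283.
Then b = (3 − 15·(243/283))/4 = -699/283.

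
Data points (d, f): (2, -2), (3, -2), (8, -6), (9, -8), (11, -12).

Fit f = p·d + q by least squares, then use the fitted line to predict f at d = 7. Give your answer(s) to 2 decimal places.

Compute the Gram sums: Σd·d = 279, Σd = 33, Σ1 = 5.
For Mᵀf: Σd·f = -262, Σf = -30.
So MᵀM·[p, q]ᵀ = Mᵀf: [[279, 33]; [33, 5]]·[p, q]ᵀ = [-262, -30]ᵀ.
det = 279·5 − 33² = 306.
p = ((-262)·5 − 33·(-30))/306 = -160/153; q = (279·(-30) − 33·(-262))/306 = 46/51.
At d = 7: f̂ = (-160/153)·(7) + (46/51)·(1) = -982/153.

f̂ = -6.42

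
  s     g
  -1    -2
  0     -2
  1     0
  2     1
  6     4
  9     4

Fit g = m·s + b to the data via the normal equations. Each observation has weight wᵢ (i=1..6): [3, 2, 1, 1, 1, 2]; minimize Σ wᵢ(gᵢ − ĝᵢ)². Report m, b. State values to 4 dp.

Normal-equation sums: Σwᵢ·s·s = 206, Σwᵢ·s = 24, Σwᵢ·1 = 10.
For XᵀWg: Σwᵢ·s·g = 104, Σwᵢ·g = 3.
So XᵀWX·[m, b]ᵀ = XᵀWg: [[206, 24]; [24, 10]]·[m, b]ᵀ = [104, 3]ᵀ.
det = 206·10 − 24² = 1484.
m = (104·10 − 24·3)/1484 = 242/371; b = (206·3 − 24·104)/1484 = -939/742.

m = 0.6523, b = -1.2655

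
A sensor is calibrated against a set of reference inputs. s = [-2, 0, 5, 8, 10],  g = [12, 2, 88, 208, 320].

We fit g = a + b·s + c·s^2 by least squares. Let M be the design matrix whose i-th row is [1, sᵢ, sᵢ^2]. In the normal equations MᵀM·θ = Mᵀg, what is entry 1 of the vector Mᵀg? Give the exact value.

630

Entry 1 ↔ basis 1, so (Mᵀg)_{1} = Σᵢ gᵢ = (1)·(12) + (1)·(2) + (1)·(88) + (1)·(208) + (1)·(320) = 630.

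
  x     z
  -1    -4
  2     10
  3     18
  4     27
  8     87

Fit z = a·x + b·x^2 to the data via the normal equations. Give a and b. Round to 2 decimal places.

The normal system MᵀM·[a, b]ᵀ = Mᵀz is [[94, 610]; [610, 4450]]·[a, b]ᵀ = [882, 6198]ᵀ.
det = 94·4450 − 610² = 46200.
a = (882·4450 − 610·6198)/46200 = 1201/385; b = (94·6198 − 610·882)/46200 = 1858/1925.

a = 3.12, b = 0.97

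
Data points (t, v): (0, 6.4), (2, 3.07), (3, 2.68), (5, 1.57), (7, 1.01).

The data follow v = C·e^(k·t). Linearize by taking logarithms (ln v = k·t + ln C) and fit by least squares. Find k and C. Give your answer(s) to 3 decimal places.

Let Y = ln v. Fitting Y = k·t + ln C by least squares:
Σt = 17.0000, Σ(t)² = 87.0000, Σln v = 4.4248, Σt·ln v = 7.5258.
Equations: 87.0000·k + 17.0000·ln C = 7.5258;  17.0000·k + 5·ln C = 4.4248.
Solving (det = 146.0000): k = -0.25748, ln C = 1.76041, so C = exp(1.76041) = 5.81483.

k = -0.257, C = 5.815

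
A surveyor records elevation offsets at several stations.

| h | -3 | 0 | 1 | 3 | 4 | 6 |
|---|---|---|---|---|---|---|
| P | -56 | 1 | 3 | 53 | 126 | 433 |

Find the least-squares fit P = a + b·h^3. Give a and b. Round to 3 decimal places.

AᵀA·[a, b]ᵀ = AᵀP reads: 6·a + 281·b = 560;  281·a + 52211·b = 104538.
Determinant 6·52211 − 281² = 234305.
a = (560·52211 − 281·104538)/234305 = -137018/234305; b = (6·104538 − 281·560)/234305 = 469868/234305.

a = -0.585, b = 2.005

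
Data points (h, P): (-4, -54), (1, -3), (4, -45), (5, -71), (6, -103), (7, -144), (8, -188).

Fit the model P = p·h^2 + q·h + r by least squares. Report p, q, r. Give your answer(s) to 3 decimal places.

Setting ∂/∂p … = 0 gives: 8931·p + 1197·q + 207·r = -26158;  1197·p + 207·q + 27·r = -3452;  207·p + 27·q + 7·r = -608.
Solving the 3×3 system (Gaussian elimination) gives p = -5186/1687, q = 87379/75915, r = -3301/8435.

p = -3.074, q = 1.151, r = -0.391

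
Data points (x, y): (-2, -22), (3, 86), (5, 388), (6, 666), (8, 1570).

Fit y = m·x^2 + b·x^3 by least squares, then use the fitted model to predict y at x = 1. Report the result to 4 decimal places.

Compute the Gram sums: Σx^2·x^2 = 6114, Σx^2·x^3 = 43880, Σx^3·x^3 = 325218.
Right-hand side: Σx^2·y = 134842, Σx^3·y = 998694.
Normal equations: [[6114, 43880]; [43880, 325218]]·[m, b]ᵀ = [134842, 998694]ᵀ.
Determinant 6114·325218 − 43880² = 62928452.
m = (134842·325218 − 43880·998694)/62928452 = 7588209/15732113; b = (6114·998694 − 43880·134842)/62928452 = 47287039/15732113.
At x = 1: ŷ = (7588209/15732113)·(1) + (47287039/15732113)·(1) = 54875248/15732113.

ŷ = 3.4881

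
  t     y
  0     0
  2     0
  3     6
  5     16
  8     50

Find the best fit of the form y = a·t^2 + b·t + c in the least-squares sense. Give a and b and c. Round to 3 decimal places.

With design matrix X, XᵀX = [[4818, 672, 102]; [672, 102, 18]; [102, 18, 5]] and Xᵀy = [3654, 498, 72]ᵀ.
Row-reducing yields a = 1181/1239, b = -1723/1239, c = -16/413.

a = 0.953, b = -1.391, c = -0.039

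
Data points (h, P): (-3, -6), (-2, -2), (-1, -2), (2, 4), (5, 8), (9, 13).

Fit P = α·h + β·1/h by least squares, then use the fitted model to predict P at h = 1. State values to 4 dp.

P̂ = 2.1474

Normal-equation sums: Σh·h = 124, Σh·1/h = 6, Σ1/h·1/h = 6737/4050.
And Σh·P = 189, Σ1/h·P = 452/45.
Normal equations: [[124, 6]; [6, 6737/4050]]·[α, β]ᵀ = [189, 452/45]ᵀ.
det = 124·(6737/4050) − 6² = 344794/2025.
α = (189·(6737/4050) − 6·(452/45))/(344794/2025) = 1029213/689588; β = (124·(452/45) − 6·189)/(344794/2025) = 112905/172397.
At h = 1: P̂ = (1029213/689588)·(1) + (112905/172397)·(1) = 1480833/689588.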